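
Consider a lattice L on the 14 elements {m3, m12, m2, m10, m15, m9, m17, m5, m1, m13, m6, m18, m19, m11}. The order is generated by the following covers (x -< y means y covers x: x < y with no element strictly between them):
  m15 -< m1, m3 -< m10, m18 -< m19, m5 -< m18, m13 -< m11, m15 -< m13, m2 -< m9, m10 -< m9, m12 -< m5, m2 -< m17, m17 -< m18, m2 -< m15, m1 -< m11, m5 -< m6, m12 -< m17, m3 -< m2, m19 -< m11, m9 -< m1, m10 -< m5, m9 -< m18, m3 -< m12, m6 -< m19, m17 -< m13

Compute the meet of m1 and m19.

m9

Common lower bounds of {m1, m19}: m10, m2, m3, m9.
The greatest among these is m9.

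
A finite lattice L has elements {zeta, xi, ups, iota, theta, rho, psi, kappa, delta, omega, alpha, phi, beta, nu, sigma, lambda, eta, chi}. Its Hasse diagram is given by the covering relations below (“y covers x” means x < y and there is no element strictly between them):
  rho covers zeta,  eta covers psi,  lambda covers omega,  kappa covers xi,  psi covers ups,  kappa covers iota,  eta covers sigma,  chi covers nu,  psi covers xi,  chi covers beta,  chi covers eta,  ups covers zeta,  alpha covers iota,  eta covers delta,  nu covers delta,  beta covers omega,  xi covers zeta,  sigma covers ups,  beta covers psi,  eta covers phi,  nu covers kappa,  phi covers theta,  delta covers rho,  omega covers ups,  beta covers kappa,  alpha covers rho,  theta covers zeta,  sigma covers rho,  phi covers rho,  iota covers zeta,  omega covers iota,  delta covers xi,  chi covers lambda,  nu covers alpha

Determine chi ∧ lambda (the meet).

lambda

Common lower bounds of {chi, lambda}: iota, lambda, omega, ups, zeta.
The greatest among these is lambda.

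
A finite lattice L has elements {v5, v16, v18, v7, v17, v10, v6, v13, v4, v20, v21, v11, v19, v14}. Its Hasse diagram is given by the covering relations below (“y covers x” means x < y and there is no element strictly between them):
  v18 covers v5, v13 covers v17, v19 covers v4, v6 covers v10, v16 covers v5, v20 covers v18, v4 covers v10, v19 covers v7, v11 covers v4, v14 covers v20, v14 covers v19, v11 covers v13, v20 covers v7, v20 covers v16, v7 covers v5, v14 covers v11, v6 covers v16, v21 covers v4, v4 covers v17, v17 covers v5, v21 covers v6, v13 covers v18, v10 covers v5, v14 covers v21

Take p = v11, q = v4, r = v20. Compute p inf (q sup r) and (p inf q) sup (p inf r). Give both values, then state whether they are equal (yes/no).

v11; v11; yes

q sup r = v14, so p inf (q sup r) = v11 inf v14 = v11.
p inf q = v4 and p inf r = v18, so (p inf q) sup (p inf r) = v4 sup v18 = v11.
Equal: yes.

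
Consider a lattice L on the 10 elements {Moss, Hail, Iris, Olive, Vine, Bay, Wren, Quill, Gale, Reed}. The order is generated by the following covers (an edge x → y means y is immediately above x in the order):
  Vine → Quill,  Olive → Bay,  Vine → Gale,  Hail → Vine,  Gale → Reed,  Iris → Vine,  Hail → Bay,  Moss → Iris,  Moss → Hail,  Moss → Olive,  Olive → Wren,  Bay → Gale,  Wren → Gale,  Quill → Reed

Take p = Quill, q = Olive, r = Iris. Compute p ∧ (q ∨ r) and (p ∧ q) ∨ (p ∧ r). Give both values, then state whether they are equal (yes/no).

q ∨ r = Gale, so p ∧ (q ∨ r) = Quill ∧ Gale = Vine.
p ∧ q = Moss and p ∧ r = Iris, so (p ∧ q) ∨ (p ∧ r) = Moss ∨ Iris = Iris.
Equal: no.

Vine; Iris; no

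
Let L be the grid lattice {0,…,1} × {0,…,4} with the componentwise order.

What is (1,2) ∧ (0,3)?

(0,2)

Common lower bounds of {(1,2), (0,3)}: (0,0), (0,1), (0,2).
The greatest among these is (0,2).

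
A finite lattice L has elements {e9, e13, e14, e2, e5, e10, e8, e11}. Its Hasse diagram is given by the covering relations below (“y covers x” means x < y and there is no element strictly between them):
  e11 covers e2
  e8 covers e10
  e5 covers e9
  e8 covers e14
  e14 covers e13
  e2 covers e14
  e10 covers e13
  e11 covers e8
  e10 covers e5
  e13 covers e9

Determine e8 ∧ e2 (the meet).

e14

Common lower bounds of {e8, e2}: e13, e14, e9.
The greatest among these is e14.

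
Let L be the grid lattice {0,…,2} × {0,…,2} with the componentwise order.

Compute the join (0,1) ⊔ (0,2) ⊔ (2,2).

(2,2)

Common upper bounds of {(0,1), (0,2), (2,2)}: (2,2).
The least among these is (2,2).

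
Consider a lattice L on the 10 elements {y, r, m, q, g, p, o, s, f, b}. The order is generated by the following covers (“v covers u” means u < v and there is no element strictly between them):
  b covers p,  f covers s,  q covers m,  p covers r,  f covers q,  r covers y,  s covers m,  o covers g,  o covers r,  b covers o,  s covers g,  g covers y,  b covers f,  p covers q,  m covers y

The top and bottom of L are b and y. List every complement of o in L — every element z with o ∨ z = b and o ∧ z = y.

m, q

Need z with o ∨ z = b and o ∧ z = y.
Checking each element gives: m, q.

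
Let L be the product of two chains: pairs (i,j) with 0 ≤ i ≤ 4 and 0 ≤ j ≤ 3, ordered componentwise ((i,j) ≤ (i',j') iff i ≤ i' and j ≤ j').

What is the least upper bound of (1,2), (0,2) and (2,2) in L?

In a product of chains, the join is componentwise max, giving (2,2).

(2,2)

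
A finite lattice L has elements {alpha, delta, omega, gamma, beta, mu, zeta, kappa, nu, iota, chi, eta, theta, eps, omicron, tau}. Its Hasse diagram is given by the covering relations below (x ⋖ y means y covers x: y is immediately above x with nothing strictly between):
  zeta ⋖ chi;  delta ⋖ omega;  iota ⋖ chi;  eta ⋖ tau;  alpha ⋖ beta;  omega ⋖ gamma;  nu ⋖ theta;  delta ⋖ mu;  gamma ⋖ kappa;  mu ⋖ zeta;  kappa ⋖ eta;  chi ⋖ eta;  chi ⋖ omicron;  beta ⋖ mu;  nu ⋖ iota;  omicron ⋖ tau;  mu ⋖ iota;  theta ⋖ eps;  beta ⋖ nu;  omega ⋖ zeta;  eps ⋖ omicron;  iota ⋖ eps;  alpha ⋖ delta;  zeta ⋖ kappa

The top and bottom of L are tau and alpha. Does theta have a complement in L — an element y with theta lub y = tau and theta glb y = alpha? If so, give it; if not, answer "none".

gamma

Need y with theta ∨ y = tau and theta ∧ y = alpha.
Checking each element gives: gamma.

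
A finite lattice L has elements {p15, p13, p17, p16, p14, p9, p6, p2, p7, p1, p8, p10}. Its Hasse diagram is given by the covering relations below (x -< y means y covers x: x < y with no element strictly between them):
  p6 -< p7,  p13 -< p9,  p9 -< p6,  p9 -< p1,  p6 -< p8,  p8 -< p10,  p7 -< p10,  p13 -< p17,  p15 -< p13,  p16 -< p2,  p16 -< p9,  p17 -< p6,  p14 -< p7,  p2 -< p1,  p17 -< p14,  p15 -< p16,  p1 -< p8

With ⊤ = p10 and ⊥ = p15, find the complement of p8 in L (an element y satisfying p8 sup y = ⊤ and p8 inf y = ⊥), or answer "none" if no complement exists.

none

For every candidate y, either p8 ∨ y ≠ p10 or p8 ∧ y ≠ p15; no complement exists.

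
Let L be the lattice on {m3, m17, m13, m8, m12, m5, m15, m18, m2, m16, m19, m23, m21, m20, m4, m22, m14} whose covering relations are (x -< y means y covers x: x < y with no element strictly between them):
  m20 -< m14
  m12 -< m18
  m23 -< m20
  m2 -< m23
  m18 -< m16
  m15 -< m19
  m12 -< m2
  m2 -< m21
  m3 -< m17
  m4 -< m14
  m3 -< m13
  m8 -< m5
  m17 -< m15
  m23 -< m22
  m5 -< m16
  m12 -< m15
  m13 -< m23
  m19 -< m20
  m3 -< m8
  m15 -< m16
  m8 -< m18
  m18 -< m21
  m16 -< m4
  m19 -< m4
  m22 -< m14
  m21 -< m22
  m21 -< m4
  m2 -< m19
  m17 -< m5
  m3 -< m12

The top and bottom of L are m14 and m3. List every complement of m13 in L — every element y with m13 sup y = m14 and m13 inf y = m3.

Need y with m13 ∨ y = m14 and m13 ∧ y = m3.
Checking each element gives: m16, m4, m5.

m16, m4, m5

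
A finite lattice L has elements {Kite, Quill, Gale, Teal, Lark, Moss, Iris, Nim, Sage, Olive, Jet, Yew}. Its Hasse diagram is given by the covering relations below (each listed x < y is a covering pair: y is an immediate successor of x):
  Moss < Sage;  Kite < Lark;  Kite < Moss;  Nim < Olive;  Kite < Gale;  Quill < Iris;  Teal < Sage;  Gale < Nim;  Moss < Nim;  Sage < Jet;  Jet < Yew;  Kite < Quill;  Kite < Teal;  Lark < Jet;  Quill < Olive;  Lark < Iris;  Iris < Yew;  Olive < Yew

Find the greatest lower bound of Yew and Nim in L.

Nim

Common lower bounds of {Yew, Nim}: Gale, Kite, Moss, Nim.
The greatest among these is Nim.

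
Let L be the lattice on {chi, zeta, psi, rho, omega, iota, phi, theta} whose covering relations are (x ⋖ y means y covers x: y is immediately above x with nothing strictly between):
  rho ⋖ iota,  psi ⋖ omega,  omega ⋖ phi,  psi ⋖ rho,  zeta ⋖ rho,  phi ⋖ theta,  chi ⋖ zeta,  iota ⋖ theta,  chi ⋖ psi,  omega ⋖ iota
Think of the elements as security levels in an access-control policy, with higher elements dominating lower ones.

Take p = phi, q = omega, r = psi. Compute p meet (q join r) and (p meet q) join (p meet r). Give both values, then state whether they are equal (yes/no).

q join r = omega, so p meet (q join r) = phi meet omega = omega.
p meet q = omega and p meet r = psi, so (p meet q) join (p meet r) = omega join psi = omega.
Equal: yes.

omega; omega; yes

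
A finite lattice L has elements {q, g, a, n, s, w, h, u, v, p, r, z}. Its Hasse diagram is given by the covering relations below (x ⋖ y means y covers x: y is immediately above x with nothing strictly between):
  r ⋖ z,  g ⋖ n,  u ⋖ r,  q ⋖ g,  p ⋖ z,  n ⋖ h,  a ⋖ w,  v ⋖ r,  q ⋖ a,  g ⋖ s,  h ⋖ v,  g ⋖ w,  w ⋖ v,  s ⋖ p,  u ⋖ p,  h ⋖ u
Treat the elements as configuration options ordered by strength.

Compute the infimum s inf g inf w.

g

Common lower bounds of {s, g, w}: g, q.
The greatest among these is g.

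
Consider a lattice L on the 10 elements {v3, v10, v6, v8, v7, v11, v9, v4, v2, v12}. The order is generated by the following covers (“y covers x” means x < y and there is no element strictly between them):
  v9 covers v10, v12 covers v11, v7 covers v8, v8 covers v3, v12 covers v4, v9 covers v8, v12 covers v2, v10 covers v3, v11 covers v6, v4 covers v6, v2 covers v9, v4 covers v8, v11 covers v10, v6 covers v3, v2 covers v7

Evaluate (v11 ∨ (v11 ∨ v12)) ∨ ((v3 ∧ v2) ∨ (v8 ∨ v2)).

v12

v11 ∨ v12 = v12
v11 ∨ v12 = v12
v3 ∧ v2 = v3
v8 ∨ v2 = v2
v3 ∨ v2 = v2
v12 ∨ v2 = v12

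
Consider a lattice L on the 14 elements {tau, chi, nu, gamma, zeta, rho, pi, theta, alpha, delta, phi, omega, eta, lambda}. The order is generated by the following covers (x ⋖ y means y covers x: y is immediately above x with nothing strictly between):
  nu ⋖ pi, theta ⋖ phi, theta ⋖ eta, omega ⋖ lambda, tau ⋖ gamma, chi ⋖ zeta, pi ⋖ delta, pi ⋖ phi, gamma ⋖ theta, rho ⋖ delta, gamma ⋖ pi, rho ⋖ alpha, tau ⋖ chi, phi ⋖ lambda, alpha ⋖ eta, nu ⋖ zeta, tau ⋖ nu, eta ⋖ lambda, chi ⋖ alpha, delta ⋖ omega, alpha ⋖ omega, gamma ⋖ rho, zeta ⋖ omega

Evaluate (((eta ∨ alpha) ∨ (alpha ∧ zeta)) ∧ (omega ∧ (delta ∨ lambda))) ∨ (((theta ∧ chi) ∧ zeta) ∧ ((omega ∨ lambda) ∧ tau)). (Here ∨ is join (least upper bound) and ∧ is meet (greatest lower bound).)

alpha

eta ∨ alpha = eta
alpha ∧ zeta = chi
eta ∨ chi = eta
delta ∨ lambda = lambda
omega ∧ lambda = omega
eta ∧ omega = alpha
theta ∧ chi = tau
tau ∧ zeta = tau
omega ∨ lambda = lambda
lambda ∧ tau = tau
tau ∧ tau = tau
alpha ∨ tau = alpha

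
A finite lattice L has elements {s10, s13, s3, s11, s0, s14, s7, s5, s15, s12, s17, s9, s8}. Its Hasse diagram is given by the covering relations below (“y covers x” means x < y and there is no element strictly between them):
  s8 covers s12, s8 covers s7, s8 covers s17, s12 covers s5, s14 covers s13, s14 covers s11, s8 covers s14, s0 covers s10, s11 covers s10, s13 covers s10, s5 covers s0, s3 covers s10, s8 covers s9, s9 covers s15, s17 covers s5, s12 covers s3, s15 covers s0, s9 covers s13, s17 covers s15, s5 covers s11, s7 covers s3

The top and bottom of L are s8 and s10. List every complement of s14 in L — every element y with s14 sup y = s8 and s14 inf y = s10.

Need y with s14 ∨ y = s8 and s14 ∧ y = s10.
Checking each element gives: s0, s15, s3, s7.

s0, s15, s3, s7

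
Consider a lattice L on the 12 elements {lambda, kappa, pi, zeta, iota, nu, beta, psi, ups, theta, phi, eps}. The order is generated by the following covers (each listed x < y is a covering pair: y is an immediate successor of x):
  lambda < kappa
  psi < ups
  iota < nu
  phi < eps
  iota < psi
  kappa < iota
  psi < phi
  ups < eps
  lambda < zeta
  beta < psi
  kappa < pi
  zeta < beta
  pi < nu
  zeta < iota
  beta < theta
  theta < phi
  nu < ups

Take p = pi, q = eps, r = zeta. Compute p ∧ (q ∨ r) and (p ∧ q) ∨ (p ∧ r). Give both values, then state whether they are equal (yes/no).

q ∨ r = eps, so p ∧ (q ∨ r) = pi ∧ eps = pi.
p ∧ q = pi and p ∧ r = lambda, so (p ∧ q) ∨ (p ∧ r) = pi ∨ lambda = pi.
Equal: yes.

pi; pi; yes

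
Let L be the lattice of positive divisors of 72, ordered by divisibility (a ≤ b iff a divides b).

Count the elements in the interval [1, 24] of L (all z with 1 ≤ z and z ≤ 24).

8

The interval [1, 24] = {1, 12, 2, 24, 3, 4, 6, 8}, which has 8 elements.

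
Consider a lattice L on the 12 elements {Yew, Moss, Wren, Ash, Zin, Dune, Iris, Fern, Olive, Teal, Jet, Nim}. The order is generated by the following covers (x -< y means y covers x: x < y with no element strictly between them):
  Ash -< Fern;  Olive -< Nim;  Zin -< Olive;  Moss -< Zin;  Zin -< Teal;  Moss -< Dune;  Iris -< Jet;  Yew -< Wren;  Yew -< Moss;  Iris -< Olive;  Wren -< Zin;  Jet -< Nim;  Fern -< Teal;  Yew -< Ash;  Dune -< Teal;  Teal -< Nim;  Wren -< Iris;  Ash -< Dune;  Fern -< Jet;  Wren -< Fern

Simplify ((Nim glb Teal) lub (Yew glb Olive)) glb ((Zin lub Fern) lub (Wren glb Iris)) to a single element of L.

Nim ∧ Teal = Teal
Yew ∧ Olive = Yew
Teal ∨ Yew = Teal
Zin ∨ Fern = Teal
Wren ∧ Iris = Wren
Teal ∨ Wren = Teal
Teal ∧ Teal = Teal

Teal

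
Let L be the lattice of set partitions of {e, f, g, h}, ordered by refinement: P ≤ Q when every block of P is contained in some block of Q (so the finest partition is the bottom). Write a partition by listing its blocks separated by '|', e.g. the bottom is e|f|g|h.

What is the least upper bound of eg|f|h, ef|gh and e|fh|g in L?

The join of eg|f|h, ef|gh, e|fh|g merges any blocks that overlap across the partitions, giving efgh.

efgh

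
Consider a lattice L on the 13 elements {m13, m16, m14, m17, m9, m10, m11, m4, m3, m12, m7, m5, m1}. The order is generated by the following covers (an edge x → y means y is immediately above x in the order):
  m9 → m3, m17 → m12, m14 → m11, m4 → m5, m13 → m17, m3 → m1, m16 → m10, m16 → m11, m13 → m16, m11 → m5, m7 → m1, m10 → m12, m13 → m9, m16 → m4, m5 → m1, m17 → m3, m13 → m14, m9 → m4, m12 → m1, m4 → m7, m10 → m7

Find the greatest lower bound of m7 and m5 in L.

Common lower bounds of {m7, m5}: m13, m16, m4, m9.
The greatest among these is m4.

m4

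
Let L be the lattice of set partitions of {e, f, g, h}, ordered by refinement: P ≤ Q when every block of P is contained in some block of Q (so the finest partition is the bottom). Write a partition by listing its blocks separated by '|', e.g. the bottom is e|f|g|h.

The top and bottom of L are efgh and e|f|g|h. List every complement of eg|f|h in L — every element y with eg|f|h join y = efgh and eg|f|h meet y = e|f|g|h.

Need y with eg|f|h ∨ y = efgh and eg|f|h ∧ y = e|f|g|h.
Checking each element gives: efh|g, ef|gh, eh|fg, e|fgh.

efh|g, ef|gh, eh|fg, e|fgh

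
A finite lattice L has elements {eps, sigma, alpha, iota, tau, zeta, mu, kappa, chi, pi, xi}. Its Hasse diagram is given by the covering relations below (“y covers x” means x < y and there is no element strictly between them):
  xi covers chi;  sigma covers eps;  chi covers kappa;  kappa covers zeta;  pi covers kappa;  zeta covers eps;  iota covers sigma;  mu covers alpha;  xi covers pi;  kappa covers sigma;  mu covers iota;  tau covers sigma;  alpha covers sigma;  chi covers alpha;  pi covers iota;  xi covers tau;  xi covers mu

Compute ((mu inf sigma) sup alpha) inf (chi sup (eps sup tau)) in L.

mu ∧ sigma = sigma
sigma ∨ alpha = alpha
eps ∨ tau = tau
chi ∨ tau = xi
alpha ∧ xi = alpha

alpha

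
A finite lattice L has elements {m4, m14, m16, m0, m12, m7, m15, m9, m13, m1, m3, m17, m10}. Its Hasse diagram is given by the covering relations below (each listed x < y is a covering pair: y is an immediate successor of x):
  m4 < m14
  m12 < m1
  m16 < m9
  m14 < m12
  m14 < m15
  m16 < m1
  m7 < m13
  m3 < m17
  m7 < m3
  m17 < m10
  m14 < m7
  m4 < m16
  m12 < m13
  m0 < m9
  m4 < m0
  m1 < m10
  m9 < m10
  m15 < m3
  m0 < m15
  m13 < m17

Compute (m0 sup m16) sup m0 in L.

m9

m0 ∨ m16 = m9
m9 ∨ m0 = m9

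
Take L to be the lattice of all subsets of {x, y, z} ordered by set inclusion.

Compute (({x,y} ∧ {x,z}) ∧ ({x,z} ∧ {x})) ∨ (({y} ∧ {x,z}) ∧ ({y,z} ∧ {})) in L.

{x,y} ∧ {x,z} = {x}
{x,z} ∧ {x} = {x}
{x} ∧ {x} = {x}
{y} ∧ {x,z} = {}
{y,z} ∧ {} = {}
{} ∧ {} = {}
{x} ∨ {} = {x}

{x}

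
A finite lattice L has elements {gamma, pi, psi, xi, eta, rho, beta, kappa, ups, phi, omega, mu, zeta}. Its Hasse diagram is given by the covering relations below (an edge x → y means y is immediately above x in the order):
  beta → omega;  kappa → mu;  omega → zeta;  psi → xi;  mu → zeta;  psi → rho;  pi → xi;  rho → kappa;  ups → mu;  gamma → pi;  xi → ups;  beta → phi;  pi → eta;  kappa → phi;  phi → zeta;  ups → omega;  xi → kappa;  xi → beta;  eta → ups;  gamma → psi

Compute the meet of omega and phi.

Common lower bounds of {omega, phi}: beta, gamma, pi, psi, xi.
The greatest among these is beta.

beta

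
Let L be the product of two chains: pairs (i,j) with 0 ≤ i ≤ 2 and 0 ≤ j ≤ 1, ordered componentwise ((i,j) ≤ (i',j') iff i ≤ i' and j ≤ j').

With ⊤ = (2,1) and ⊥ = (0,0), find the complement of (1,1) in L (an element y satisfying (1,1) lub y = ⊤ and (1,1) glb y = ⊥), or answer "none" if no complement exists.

none

For every candidate y, either (1,1) ∨ y ≠ (2,1) or (1,1) ∧ y ≠ (0,0); no complement exists.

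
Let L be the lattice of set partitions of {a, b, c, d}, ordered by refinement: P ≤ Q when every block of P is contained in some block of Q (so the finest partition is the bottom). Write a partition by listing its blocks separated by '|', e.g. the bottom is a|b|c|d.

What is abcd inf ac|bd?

ac|bd

Common lower bounds of {abcd, ac|bd}: ac|bd, ac|b|d, a|bd|c, a|b|c|d.
The greatest among these is ac|bd.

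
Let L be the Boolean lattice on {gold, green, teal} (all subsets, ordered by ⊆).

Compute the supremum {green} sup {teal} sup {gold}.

{gold,green,teal}

Common upper bounds of {{green}, {teal}, {gold}}: {gold,green,teal}.
The least among these is {gold,green,teal}.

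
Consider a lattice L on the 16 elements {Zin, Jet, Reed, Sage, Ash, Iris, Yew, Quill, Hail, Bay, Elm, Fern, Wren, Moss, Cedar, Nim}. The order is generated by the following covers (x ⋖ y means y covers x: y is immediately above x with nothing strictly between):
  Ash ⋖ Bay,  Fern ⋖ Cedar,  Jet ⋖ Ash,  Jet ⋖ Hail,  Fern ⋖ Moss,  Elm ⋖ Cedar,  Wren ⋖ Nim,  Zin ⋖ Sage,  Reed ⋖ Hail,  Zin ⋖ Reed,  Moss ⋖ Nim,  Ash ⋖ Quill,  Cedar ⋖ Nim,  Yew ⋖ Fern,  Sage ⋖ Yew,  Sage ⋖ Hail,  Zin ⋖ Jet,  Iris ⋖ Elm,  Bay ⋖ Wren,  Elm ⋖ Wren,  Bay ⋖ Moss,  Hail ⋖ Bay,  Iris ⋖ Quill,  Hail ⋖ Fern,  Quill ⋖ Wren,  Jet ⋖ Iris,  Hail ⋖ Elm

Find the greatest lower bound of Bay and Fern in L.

Hail

Common lower bounds of {Bay, Fern}: Hail, Jet, Reed, Sage, Zin.
The greatest among these is Hail.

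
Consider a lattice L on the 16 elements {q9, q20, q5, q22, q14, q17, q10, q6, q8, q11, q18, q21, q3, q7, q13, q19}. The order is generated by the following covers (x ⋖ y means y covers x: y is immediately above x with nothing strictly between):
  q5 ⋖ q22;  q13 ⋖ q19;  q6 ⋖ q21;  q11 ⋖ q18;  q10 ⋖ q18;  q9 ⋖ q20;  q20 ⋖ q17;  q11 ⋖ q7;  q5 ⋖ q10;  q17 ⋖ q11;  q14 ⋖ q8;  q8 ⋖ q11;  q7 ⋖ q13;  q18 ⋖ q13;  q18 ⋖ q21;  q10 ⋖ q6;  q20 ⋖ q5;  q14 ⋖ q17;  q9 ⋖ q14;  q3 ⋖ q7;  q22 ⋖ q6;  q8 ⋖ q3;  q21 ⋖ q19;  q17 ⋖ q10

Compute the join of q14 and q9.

Common upper bounds of {q14, q9}: q10, q11, q13, q14, q17, q18, q19, q21, q3, q6, q7, q8.
The least among these is q14.

q14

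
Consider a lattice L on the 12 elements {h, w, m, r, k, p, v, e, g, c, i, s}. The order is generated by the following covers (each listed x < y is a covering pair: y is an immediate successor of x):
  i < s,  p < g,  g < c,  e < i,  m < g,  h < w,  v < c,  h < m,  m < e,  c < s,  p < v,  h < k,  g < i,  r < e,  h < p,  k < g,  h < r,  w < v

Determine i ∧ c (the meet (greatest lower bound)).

Common lower bounds of {i, c}: g, h, k, m, p.
The greatest among these is g.

g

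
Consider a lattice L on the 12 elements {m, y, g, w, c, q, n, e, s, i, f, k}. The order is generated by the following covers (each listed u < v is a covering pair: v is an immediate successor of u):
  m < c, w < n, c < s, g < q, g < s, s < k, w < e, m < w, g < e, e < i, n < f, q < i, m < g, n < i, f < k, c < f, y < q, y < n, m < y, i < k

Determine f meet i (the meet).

n

Common lower bounds of {f, i}: m, n, w, y.
The greatest among these is n.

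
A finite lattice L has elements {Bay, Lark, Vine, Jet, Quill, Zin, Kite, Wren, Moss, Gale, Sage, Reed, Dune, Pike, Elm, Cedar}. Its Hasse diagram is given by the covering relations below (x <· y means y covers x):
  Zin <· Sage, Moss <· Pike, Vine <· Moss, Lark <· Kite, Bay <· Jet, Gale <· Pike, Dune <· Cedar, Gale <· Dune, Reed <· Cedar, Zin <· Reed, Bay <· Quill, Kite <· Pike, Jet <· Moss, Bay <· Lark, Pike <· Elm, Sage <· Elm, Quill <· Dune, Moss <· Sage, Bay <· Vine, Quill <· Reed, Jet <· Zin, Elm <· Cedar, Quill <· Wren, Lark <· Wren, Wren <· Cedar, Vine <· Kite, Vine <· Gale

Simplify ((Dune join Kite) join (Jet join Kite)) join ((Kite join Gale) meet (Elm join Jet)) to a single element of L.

Cedar

Dune ∨ Kite = Cedar
Jet ∨ Kite = Pike
Cedar ∨ Pike = Cedar
Kite ∨ Gale = Pike
Elm ∨ Jet = Elm
Pike ∧ Elm = Pike
Cedar ∨ Pike = Cedar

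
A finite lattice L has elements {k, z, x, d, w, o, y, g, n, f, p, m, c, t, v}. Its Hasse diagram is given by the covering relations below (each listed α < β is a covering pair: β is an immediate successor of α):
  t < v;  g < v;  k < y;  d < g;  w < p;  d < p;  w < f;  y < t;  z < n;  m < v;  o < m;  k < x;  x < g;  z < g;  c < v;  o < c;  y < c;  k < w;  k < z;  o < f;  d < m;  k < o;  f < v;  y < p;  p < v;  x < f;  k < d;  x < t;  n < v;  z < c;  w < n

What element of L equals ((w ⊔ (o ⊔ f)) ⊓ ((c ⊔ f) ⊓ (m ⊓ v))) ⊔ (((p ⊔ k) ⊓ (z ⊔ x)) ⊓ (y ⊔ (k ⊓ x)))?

o ∨ f = f
w ∨ f = f
c ∨ f = v
m ∧ v = m
v ∧ m = m
f ∧ m = o
p ∨ k = p
z ∨ x = g
p ∧ g = d
k ∧ x = k
y ∨ k = y
d ∧ y = k
o ∨ k = o

o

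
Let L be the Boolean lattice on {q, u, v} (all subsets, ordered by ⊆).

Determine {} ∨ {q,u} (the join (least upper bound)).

{q,u}

Common upper bounds of {{}, {q,u}}: {q,u,v}, {q,u}.
The least among these is {q,u}.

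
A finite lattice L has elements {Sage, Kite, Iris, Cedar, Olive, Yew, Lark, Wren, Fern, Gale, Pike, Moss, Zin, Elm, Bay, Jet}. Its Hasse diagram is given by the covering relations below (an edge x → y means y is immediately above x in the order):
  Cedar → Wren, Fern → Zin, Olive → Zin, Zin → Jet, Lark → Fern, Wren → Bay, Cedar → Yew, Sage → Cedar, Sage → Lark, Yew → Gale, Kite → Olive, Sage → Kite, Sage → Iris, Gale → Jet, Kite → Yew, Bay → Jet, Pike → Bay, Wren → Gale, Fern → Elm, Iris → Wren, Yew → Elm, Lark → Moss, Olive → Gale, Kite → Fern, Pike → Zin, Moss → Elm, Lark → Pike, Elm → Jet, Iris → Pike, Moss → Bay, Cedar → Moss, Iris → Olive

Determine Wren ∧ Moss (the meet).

Common lower bounds of {Wren, Moss}: Cedar, Sage.
The greatest among these is Cedar.

Cedar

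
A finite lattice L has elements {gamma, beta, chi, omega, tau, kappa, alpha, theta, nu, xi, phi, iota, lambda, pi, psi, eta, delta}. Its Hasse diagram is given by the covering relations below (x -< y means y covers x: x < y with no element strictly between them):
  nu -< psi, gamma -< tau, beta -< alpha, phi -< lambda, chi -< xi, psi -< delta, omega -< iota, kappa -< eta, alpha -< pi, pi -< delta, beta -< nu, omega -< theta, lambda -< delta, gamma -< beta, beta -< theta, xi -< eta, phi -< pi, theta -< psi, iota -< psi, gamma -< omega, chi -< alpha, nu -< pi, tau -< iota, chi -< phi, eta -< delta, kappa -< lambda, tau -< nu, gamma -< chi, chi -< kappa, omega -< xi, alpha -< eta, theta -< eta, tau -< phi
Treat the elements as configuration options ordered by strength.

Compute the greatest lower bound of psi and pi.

Common lower bounds of {psi, pi}: beta, gamma, nu, tau.
The greatest among these is nu.

nu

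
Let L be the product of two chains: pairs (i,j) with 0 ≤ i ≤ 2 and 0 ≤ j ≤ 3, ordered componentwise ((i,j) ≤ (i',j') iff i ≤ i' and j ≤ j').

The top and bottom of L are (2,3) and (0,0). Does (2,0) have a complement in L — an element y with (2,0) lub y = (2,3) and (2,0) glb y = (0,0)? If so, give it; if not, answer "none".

(0,3)

Need y with (2,0) ∨ y = (2,3) and (2,0) ∧ y = (0,0).
Checking each element gives: (0,3).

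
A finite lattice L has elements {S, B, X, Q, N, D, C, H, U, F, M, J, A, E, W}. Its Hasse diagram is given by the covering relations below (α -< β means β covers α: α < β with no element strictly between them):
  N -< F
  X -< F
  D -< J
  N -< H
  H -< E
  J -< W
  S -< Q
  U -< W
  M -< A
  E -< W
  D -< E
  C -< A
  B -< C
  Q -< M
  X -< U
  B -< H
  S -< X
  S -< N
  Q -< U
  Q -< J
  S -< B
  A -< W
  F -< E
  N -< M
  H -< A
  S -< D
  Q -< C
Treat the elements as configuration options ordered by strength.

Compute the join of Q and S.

Common upper bounds of {Q, S}: A, C, J, M, Q, U, W.
The least among these is Q.

Q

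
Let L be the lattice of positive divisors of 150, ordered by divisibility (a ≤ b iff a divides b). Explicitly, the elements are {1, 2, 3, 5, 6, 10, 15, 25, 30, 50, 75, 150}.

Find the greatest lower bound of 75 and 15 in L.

In the divisibility order, the meet is the greatest common divisor: gcd(75, 15) = 15.

15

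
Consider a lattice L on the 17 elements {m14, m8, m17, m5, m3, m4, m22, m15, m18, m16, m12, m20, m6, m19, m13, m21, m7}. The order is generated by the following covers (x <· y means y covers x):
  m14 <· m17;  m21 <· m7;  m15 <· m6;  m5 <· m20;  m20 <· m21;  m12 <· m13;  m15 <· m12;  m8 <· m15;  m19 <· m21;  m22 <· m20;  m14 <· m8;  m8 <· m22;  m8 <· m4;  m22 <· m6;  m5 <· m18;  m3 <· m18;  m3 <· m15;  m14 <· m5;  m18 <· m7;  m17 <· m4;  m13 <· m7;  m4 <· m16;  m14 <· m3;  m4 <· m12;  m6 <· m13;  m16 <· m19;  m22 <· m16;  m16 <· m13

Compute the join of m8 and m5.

m20

Common upper bounds of {m8, m5}: m20, m21, m7.
The least among these is m20.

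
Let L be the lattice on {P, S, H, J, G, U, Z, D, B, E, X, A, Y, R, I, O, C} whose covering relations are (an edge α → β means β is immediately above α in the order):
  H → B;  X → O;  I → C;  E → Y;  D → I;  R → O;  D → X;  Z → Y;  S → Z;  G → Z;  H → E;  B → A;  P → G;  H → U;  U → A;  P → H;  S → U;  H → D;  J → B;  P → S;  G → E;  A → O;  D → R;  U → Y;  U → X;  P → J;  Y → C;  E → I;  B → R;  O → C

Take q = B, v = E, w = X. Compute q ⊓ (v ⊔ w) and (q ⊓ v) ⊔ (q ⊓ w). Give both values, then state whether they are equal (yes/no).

v ⊔ w = C, so q ⊓ (v ⊔ w) = B ⊓ C = B.
q ⊓ v = H and q ⊓ w = H, so (q ⊓ v) ⊔ (q ⊓ w) = H ⊔ H = H.
Equal: no.

B; H; no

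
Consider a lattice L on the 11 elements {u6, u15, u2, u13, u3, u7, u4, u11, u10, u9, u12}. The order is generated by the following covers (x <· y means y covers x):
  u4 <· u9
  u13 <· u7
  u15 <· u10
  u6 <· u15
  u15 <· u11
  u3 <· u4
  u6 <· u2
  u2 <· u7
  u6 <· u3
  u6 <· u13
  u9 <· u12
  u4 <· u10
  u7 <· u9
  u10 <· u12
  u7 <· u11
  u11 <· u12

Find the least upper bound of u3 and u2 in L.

Common upper bounds of {u3, u2}: u12, u9.
The least among these is u9.

u9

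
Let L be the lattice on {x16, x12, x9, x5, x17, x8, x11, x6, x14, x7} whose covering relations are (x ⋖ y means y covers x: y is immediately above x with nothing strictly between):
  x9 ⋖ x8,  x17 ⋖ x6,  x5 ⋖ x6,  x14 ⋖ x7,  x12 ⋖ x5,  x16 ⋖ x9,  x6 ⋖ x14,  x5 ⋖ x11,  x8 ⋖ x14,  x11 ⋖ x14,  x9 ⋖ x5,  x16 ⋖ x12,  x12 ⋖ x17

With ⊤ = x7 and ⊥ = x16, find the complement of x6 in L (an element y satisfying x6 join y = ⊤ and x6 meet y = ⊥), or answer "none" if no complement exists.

none

For every candidate y, either x6 ∨ y ≠ x7 or x6 ∧ y ≠ x16; no complement exists.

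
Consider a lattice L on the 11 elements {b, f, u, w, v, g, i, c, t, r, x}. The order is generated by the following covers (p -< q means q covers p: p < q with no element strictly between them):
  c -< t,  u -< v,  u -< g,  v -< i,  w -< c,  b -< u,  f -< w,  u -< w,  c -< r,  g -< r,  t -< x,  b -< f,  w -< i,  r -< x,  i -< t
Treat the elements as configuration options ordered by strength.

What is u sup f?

w

Common upper bounds of {u, f}: c, i, r, t, w, x.
The least among these is w.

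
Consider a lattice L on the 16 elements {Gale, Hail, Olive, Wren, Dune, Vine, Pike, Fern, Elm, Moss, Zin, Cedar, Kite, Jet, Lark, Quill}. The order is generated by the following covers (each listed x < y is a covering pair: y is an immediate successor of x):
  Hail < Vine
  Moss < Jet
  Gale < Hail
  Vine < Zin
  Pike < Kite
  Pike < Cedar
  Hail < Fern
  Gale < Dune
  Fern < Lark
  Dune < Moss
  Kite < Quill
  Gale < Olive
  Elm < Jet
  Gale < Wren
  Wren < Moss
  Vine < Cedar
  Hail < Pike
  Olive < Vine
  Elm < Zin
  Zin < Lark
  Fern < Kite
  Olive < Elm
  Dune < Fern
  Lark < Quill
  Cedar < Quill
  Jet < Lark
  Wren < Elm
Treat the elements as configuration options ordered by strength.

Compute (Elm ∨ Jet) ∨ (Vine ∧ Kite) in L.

Lark

Elm ∨ Jet = Jet
Vine ∧ Kite = Hail
Jet ∨ Hail = Lark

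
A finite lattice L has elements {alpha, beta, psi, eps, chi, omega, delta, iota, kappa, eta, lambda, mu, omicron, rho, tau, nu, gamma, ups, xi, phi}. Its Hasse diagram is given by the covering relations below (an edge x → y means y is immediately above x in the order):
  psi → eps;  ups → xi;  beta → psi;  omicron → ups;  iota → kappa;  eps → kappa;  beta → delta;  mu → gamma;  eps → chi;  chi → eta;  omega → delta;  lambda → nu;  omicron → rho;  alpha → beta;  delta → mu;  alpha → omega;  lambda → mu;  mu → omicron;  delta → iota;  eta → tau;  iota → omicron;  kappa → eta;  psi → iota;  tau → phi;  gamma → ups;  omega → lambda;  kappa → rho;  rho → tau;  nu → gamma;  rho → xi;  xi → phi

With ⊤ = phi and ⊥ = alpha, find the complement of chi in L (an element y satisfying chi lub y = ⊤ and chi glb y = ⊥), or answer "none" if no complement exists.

Need y with chi ∨ y = phi and chi ∧ y = alpha.
Checking each element gives: nu.

nu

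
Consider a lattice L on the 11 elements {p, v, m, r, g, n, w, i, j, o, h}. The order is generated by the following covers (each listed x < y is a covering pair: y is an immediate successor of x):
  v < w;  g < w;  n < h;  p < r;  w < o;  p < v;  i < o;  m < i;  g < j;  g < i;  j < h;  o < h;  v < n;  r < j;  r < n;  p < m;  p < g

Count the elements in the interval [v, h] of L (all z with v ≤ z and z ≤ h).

The interval [v, h] = {h, n, o, v, w}, which has 5 elements.

5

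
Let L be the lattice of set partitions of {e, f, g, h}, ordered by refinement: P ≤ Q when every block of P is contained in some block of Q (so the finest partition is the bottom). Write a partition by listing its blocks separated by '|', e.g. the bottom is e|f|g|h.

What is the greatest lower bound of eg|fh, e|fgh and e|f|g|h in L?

The meet (common refinement) of eg|fh, e|fgh, e|f|g|h intersects blocks pairwise, giving e|f|g|h.

e|f|g|h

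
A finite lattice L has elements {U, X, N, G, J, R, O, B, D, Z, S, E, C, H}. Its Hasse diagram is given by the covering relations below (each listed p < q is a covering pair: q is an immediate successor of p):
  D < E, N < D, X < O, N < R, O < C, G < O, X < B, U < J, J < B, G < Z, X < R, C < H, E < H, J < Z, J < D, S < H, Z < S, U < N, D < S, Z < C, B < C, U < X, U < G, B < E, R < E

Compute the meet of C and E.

Common lower bounds of {C, E}: B, J, U, X.
The greatest among these is B.

B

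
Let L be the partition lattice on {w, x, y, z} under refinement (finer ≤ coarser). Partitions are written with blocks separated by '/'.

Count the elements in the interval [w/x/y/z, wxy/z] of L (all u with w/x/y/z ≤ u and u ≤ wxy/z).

The interval [w/x/y/z, wxy/z] = {w/x/y/z, w/xy/z, wx/y/z, wxy/z, wy/x/z}, which has 5 elements.

5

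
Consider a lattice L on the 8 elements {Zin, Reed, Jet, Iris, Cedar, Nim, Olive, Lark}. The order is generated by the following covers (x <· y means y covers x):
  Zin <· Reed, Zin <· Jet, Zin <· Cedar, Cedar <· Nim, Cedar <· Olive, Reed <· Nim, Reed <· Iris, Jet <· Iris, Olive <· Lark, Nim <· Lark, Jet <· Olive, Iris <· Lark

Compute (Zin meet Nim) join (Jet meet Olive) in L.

Zin ∧ Nim = Zin
Jet ∧ Olive = Jet
Zin ∨ Jet = Jet

Jet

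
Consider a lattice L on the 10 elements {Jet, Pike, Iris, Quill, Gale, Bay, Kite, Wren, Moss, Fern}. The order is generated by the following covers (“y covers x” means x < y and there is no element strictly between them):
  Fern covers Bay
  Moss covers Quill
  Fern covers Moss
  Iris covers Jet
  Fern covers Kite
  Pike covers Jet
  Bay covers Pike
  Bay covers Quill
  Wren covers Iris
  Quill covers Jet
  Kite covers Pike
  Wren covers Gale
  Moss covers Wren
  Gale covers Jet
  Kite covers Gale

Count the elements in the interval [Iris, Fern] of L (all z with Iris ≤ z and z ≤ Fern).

4

The interval [Iris, Fern] = {Fern, Iris, Moss, Wren}, which has 4 elements.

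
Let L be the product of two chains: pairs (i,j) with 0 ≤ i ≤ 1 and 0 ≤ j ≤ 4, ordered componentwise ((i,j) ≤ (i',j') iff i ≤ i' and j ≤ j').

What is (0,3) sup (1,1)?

(1,3)

In a product of chains, the join is componentwise max, giving (1,3).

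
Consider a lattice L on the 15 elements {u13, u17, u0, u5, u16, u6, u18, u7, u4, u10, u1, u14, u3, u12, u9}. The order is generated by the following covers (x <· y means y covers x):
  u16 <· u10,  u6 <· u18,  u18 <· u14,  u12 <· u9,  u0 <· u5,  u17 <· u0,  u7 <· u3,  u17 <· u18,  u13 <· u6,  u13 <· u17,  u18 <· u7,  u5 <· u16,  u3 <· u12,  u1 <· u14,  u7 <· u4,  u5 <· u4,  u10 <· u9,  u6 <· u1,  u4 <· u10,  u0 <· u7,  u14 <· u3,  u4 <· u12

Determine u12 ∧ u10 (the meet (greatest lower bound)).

Common lower bounds of {u12, u10}: u0, u13, u17, u18, u4, u5, u6, u7.
The greatest among these is u4.

u4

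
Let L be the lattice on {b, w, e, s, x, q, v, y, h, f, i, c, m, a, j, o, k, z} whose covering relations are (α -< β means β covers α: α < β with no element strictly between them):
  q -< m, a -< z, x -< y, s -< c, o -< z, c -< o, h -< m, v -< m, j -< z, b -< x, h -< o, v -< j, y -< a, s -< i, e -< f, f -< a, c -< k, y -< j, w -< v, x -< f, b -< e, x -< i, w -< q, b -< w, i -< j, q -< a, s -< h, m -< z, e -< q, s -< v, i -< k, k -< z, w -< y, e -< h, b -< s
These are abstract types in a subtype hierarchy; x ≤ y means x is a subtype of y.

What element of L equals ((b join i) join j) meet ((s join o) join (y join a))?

b ∨ i = i
i ∨ j = j
s ∨ o = o
y ∨ a = a
o ∨ a = z
j ∧ z = j

j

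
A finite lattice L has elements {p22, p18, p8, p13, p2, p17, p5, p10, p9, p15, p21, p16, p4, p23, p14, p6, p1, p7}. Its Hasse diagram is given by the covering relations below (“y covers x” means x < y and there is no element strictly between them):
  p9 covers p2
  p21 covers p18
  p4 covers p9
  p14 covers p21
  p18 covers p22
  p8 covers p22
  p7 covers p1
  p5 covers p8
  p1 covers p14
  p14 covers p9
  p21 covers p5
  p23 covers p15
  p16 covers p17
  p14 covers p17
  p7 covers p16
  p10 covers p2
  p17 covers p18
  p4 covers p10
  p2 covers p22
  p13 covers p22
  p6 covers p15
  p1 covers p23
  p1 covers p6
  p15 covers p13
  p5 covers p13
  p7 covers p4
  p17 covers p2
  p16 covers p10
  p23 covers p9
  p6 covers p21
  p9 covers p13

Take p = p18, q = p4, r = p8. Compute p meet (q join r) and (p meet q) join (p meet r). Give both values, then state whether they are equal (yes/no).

p18; p22; no

q join r = p7, so p meet (q join r) = p18 meet p7 = p18.
p meet q = p22 and p meet r = p22, so (p meet q) join (p meet r) = p22 join p22 = p22.
Equal: no.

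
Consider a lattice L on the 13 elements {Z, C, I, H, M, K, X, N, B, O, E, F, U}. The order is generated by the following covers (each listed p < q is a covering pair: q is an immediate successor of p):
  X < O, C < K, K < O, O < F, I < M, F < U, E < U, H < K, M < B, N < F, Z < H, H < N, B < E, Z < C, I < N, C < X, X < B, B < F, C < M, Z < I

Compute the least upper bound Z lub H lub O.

Common upper bounds of {Z, H, O}: F, O, U.
The least among these is O.

O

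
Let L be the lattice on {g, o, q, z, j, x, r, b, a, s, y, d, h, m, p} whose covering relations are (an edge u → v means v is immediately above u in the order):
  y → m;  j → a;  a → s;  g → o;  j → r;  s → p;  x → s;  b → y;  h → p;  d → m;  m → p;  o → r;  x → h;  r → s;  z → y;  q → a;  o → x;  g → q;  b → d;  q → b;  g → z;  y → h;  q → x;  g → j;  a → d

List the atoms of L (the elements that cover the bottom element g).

The atoms are exactly the elements that cover g: j, o, q, z.

j, o, q, z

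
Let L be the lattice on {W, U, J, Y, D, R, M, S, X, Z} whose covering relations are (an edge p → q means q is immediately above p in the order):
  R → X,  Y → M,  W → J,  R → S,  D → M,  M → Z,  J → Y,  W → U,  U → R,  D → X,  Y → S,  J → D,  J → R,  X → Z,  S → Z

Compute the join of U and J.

R

Common upper bounds of {U, J}: R, S, X, Z.
The least among these is R.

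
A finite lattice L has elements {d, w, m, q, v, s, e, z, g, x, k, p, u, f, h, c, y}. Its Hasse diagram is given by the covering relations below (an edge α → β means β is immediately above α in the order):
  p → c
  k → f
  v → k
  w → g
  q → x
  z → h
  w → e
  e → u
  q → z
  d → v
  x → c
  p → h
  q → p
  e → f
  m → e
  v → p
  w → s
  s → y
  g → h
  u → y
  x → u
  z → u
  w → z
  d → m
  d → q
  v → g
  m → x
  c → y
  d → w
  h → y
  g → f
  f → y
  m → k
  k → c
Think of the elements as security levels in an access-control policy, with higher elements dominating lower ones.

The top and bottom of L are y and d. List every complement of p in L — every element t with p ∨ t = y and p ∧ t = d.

e, s

Need t with p ∨ t = y and p ∧ t = d.
Checking each element gives: e, s.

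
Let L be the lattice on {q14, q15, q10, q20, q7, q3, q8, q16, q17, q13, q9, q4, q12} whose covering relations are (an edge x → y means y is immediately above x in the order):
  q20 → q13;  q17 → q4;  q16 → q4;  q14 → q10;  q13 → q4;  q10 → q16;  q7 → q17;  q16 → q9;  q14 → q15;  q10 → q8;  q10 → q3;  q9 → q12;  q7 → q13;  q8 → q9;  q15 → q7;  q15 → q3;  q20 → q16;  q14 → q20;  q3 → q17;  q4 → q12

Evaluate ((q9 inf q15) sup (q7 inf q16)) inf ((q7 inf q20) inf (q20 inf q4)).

q14

q9 ∧ q15 = q14
q7 ∧ q16 = q14
q14 ∨ q14 = q14
q7 ∧ q20 = q14
q20 ∧ q4 = q20
q14 ∧ q20 = q14
q14 ∧ q14 = q14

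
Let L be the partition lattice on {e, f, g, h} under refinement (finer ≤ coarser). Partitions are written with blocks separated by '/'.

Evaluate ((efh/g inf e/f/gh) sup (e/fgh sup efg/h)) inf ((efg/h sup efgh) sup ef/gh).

efgh

efh/g ∧ e/f/gh = e/f/g/h
e/fgh ∨ efg/h = efgh
e/f/g/h ∨ efgh = efgh
efg/h ∨ efgh = efgh
efgh ∨ ef/gh = efgh
efgh ∧ efgh = efgh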